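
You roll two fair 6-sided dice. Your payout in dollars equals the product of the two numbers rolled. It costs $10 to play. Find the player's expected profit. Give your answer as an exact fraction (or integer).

Distribution of the product of the two numbers rolled: 1 w.p. 1/36, 2 w.p. 1/18, 3 w.p. 1/18, 4 w.p. 1/12, 5 w.p. 1/18, 6 w.p. 1/9, …
E[payout] = (1/36)·1 + (1/18)·2 + (1/18)·3 + (1/12)·4 + (1/18)·5 + (1/9)·6 + (1/18)·8 + (1/36)·9 + (1/18)·10 + (1/9)·12 + (1/18)·15 + (1/36)·16 + (1/18)·18 + (1/18)·20 + (1/18)·24 + (1/36)·25 + (1/18)·30 + (1/36)·36 = 49/4
Expected profit = 49/4 − 10 = 9/4

9/4 dollars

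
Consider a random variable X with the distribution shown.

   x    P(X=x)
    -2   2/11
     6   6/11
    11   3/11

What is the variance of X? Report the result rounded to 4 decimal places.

E[X] = (2/11)·(-2) + (6/11)·6 + (3/11)·11 = 65/11
E[X²] = (2/11)·4 + (6/11)·36 + (3/11)·121 = 587/11
Var(X) = 587/11 − (65/11)² = 2232/121 ≈ 18.4463

18.4463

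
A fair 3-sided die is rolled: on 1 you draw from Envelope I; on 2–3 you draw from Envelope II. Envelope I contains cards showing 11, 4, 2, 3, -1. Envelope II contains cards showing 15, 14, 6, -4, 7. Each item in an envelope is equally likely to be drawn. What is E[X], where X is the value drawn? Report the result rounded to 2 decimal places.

6.33

E[X | Envelope I] = (11 + 4 + 2 + 3 − 1)/5 = 19/5
E[X | Envelope II] = (15 + 14 + 6 − 4 + 7)/5 = 38/5
E[X] = (1/3)·19/5 + (2/3)·38/5 = 19/3 ≈ 6.33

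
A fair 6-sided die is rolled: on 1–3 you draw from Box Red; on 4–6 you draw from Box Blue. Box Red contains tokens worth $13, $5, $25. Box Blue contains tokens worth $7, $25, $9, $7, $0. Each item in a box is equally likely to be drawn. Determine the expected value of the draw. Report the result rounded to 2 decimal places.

E[X | Box Red] = (13 + 5 + 25)/3 = 43/3
E[X | Box Blue] = (7 + 25 + 9 + 7 + 0)/5 = 48/5
E[X] = (1/2)·43/3 + (1/2)·48/5 = 359/30 ≈ 11.97

$11.97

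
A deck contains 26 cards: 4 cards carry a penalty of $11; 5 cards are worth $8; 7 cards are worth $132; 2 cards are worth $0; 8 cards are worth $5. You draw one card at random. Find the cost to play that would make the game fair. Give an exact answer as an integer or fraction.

E[payout] = (4/26)·(-11) + (5/26)·8 + (7/26)·132 + (2/26)·0 + (8/26)·5 = 480/13
Fair fee = E[payout] = 480/13

480/13 dollars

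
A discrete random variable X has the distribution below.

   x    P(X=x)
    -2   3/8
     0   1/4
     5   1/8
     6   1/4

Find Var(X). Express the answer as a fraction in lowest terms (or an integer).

751/64

E[X] = (3/8)·(-2) + (1/4)·0 + (1/8)·5 + (1/4)·6 = 11/8
E[X²] = (3/8)·4 + (1/4)·0 + (1/8)·25 + (1/4)·36 = 109/8
Var(X) = 109/8 − (11/8)² = 751/64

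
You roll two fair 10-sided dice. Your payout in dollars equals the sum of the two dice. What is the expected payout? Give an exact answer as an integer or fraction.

Distribution of the sum of the two dice: 2 w.p. 1/100, 3 w.p. 1/50, 4 w.p. 3/100, 5 w.p. 1/25, 6 w.p. 1/20, 7 w.p. 3/50, …
E[payout] = (1/100)·2 + (1/50)·3 + (3/100)·4 + (1/25)·5 + (1/20)·6 + (3/50)·7 + (7/100)·8 + (2/25)·9 + (9/100)·10 + (1/10)·11 + (9/100)·12 + (2/25)·13 + (7/100)·14 + (3/50)·15 + (1/20)·16 + (1/25)·17 + (3/100)·18 + (1/50)·19 + (1/100)·20 = 11

$11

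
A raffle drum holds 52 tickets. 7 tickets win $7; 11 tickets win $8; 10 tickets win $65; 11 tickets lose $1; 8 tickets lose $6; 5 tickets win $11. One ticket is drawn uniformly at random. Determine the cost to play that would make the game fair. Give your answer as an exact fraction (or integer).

E[payout] = (7/52)·7 + (11/52)·8 + (10/52)·65 + (11/52)·(-1) + (8/52)·(-6) + (5/52)·11 = 783/52
Fair fee = E[payout] = 783/52

783/52 dollars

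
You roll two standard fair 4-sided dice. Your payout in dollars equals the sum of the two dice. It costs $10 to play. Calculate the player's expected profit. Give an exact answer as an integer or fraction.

-$5

Distribution of the sum of the two dice: 2 w.p. 1/16, 3 w.p. 1/8, 4 w.p. 3/16, 5 w.p. 1/4, 6 w.p. 3/16, 7 w.p. 1/8, …
E[payout] = (1/16)·2 + (1/8)·3 + (3/16)·4 + (1/4)·5 + (3/16)·6 + (1/8)·7 + (1/16)·8 = 5
Expected profit = 5 − 10 = -5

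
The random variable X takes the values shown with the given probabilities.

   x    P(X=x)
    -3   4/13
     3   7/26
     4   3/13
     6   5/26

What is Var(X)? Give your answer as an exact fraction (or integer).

E[X] = (4/13)·(-3) + (7/26)·3 + (3/13)·4 + (5/26)·6 = 51/26
E[X²] = (4/13)·9 + (7/26)·9 + (3/13)·16 + (5/26)·36 = 411/26
Var(X) = 411/26 − (51/26)² = 8085/676

8085/676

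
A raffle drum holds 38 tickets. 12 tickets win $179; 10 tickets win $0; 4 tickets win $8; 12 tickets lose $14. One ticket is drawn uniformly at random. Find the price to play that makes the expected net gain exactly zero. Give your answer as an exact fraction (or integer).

1006/19 dollars

E[payout] = (12/38)·179 + (10/38)·0 + (4/38)·8 + (12/38)·(-14) = 1006/19
Fair fee = E[payout] = 1006/19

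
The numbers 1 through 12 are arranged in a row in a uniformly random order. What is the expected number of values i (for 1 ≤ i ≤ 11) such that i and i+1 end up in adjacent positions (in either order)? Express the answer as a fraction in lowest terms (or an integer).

11/6

For each i ∈ {1,…,11}, let Xᵢ = 1 if i and i+1 are adjacent. P(Xᵢ=1) = 2·(12−1)!/12! = 2/12.
By linearity, E[ΣXᵢ] = (11)·(2/12) = 11/6.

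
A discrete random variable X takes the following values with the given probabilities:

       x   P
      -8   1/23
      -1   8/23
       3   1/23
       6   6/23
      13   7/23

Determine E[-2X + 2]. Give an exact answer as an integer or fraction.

E[-2x+2] = (1/23)·18 + (8/23)·4 + (1/23)·(-4) + (6/23)·(-10) + (7/23)·(-24)
     = -182/23

-182/23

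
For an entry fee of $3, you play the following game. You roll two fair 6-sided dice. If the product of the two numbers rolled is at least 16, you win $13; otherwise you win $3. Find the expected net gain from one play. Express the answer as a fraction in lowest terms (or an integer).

E[payout] = (25/36)·3 + (11/36)·13 = 109/18
Expected profit = 109/18 − 3 = 55/18

55/18 dollars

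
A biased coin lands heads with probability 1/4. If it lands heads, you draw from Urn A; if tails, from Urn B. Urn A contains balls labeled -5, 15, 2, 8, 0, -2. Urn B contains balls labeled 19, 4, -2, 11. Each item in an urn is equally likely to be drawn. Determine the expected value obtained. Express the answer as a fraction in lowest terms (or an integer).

E[X | Urn A] = (-5 + 15 + 2 + 8 + 0 − 2)/6 = 3
E[X | Urn B] = (19 + 4 − 2 + 11)/4 = 8
E[X] = (1/4)·3 + (3/4)·8 = 27/4

27/4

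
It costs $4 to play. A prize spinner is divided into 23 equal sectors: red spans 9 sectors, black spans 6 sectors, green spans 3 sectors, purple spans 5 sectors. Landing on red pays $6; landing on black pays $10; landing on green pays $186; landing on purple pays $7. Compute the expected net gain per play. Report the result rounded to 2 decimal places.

$26.74

E[payout] = (9/23)·6 + (6/23)·10 + (3/23)·186 + (5/23)·7 = 707/23
Expected profit = 707/23 − 4 = 615/23 ≈ $26.74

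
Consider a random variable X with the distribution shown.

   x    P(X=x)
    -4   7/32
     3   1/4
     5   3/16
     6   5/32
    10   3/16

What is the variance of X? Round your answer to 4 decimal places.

E[X] = (7/32)·(-4) + (1/4)·3 + (3/16)·5 + (5/32)·6 + (3/16)·10 = 29/8
E[X²] = (7/32)·16 + (1/4)·9 + (3/16)·25 + (5/32)·36 + (3/16)·100 = 557/16
Var(X) = 557/16 − (29/8)² = 1387/64 ≈ 21.6719

21.6719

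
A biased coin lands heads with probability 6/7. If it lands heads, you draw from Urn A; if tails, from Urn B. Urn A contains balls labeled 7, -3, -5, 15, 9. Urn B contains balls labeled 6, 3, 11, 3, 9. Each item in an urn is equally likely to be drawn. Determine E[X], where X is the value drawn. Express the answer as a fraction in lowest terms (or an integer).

34/7

E[X | Urn A] = (7 − 3 − 5 + 15 + 9)/5 = 23/5
E[X | Urn B] = (6 + 3 + 11 + 3 + 9)/5 = 32/5
E[X] = (6/7)·23/5 + (1/7)·32/5 = 34/7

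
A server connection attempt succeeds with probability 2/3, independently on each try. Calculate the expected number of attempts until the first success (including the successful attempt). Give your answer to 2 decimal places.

For a geometric distribution, E[trials] = 1/p = 1/(2/3) = 3/2.
≈ 1.50

1.50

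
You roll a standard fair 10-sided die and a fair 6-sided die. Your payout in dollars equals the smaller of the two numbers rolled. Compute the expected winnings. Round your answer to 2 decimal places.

Distribution of the smaller of the two numbers rolled: 1 w.p. 1/4, 2 w.p. 13/60, 3 w.p. 11/60, 4 w.p. 3/20, 5 w.p. 7/60, 6 w.p. 1/12
E[payout] = (1/4)·1 + (13/60)·2 + (11/60)·3 + (3/20)·4 + (7/60)·5 + (1/12)·6 = 35/12
≈ $2.92

$2.92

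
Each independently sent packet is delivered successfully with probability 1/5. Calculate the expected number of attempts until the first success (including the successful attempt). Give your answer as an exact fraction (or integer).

5

For a geometric distribution, E[trials] = 1/p = 1/(1/5) = 5.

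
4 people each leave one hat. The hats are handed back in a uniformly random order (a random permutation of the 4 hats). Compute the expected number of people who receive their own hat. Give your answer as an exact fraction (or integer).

Let Xᵢ = 1 if person i gets their own hat. For each i, P(Xᵢ=1) = 1/4.
By linearity of expectation, E[X₁+…+X_4] = 4·(1/4) = 1.

1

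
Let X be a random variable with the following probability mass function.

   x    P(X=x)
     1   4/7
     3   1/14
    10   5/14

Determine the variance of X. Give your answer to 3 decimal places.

E[X] = (4/7)·1 + (1/14)·3 + (5/14)·10 = 61/14
E[X²] = (4/7)·1 + (1/14)·9 + (5/14)·100 = 517/14
Var(X) = 517/14 − (61/14)² = 3517/196 ≈ 17.944

17.944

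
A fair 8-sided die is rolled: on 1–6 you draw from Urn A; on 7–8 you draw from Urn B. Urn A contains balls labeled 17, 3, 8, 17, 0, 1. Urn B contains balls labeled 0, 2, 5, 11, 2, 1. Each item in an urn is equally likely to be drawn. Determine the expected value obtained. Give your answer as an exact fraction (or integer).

53/8

E[X | Urn A] = (17 + 3 + 8 + 17 + 0 + 1)/6 = 23/3
E[X | Urn B] = (0 + 2 + 5 + 11 + 2 + 1)/6 = 7/2
E[X] = (3/4)·23/3 + (1/4)·7/2 = 53/8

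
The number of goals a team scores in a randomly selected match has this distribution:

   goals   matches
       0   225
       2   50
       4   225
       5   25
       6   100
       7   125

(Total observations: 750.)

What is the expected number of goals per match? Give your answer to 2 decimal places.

3.47

Total = 750, so P(goals=0) = 225/750, etc.
E[X] = (3/10)·0 + (1/15)·2 + (3/10)·4 + (1/30)·5 + (2/15)·6 + (1/6)·7
     = 52/15 ≈ 3.47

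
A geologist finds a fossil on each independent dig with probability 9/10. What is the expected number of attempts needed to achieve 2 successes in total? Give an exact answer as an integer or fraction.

20/9

By linearity (sum of 2 independent geometric waits), E[trials] = 2/p = 2/(9/10) = 20/9.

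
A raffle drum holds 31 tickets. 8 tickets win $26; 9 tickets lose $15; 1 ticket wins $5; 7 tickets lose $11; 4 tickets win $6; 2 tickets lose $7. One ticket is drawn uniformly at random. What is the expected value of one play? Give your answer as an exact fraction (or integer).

E[payout] = (8/31)·26 + (9/31)·(-15) + (1/31)·5 + (7/31)·(-11) + (4/31)·6 + (2/31)·(-7) = 11/31

11/31 dollars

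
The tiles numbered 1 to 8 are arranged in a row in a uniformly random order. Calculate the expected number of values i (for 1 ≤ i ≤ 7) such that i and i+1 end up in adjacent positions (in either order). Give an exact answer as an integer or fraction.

For each i ∈ {1,…,7}, let Xᵢ = 1 if i and i+1 are adjacent. P(Xᵢ=1) = 2·(8−1)!/8! = 2/8.
By linearity, E[ΣXᵢ] = (7)·(2/8) = 7/4.

7/4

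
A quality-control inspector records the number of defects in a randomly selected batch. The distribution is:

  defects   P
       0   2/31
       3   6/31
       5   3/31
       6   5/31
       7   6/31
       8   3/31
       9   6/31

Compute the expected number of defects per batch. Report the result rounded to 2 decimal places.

5.90

E[X] = (2/31)·0 + (6/31)·3 + (3/31)·5 + (5/31)·6 + (6/31)·7 + (3/31)·8 + (6/31)·9
     = 183/31 ≈ 5.90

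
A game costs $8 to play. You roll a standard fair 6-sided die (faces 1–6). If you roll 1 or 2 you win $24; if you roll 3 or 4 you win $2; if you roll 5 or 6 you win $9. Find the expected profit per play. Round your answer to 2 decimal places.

$3.67

E[payout] = (1/3)·2 + (1/3)·9 + (1/3)·24 = 35/3
Expected profit = 35/3 − 8 = 11/3 ≈ $3.67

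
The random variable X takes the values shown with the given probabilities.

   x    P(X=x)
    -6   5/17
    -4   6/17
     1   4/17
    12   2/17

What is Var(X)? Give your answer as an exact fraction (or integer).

E[X] = (5/17)·(-6) + (6/17)·(-4) + (4/17)·1 + (2/17)·12 = -26/17
E[X²] = (5/17)·36 + (6/17)·16 + (4/17)·1 + (2/17)·144 = 568/17
Var(X) = 568/17 − (-26/17)² = 8980/289

8980/289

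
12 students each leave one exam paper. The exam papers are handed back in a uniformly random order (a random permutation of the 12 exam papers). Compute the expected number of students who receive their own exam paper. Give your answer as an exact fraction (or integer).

1

Let Xᵢ = 1 if person i gets their own exam paper. For each i, P(Xᵢ=1) = 1/12.
By linearity of expectation, E[X₁+…+X_12] = 12·(1/12) = 1.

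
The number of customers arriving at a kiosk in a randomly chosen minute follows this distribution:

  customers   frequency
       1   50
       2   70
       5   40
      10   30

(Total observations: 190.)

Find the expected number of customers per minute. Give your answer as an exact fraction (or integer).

Total = 190, so P(customers=1) = 50/190, etc.
E[X] = (5/19)·1 + (7/19)·2 + (4/19)·5 + (3/19)·10
     = 69/19

69/19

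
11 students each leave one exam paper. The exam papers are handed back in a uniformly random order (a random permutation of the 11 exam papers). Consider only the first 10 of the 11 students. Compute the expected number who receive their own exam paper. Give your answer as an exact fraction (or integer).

Let Xᵢ = 1 if person i gets their own exam paper. For each i, P(Xᵢ=1) = 1/11.
By linearity of expectation, E[X₁+…+X_10] = 10·(1/11) = 10/11.

10/11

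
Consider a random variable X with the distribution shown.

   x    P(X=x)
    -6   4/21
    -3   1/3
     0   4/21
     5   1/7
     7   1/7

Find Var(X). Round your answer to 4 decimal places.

20.2449

E[X] = (4/21)·(-6) + (1/3)·(-3) + (4/21)·0 + (1/7)·5 + (1/7)·7 = -3/7
E[X²] = (4/21)·36 + (1/3)·9 + (4/21)·0 + (1/7)·25 + (1/7)·49 = 143/7
Var(X) = 143/7 − (-3/7)² = 992/49 ≈ 20.2449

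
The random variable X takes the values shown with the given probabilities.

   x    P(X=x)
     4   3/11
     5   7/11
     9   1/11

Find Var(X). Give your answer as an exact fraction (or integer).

E[X] = (3/11)·4 + (7/11)·5 + (1/11)·9 = 56/11
E[X²] = (3/11)·16 + (7/11)·25 + (1/11)·81 = 304/11
Var(X) = 304/11 − (56/11)² = 208/121

208/121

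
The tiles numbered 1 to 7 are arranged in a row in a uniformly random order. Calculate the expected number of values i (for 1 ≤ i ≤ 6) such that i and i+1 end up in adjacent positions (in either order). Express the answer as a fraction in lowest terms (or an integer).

12/7

For each i ∈ {1,…,6}, let Xᵢ = 1 if i and i+1 are adjacent. P(Xᵢ=1) = 2·(7−1)!/7! = 2/7.
By linearity, E[ΣXᵢ] = (6)·(2/7) = 12/7.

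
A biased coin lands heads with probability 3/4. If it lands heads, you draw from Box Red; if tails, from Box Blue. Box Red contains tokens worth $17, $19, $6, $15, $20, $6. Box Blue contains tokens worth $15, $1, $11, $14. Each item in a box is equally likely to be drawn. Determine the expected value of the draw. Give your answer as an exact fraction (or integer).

E[X | Box Red] = (17 + 19 + 6 + 15 + 20 + 6)/6 = 83/6
E[X | Box Blue] = (15 + 1 + 11 + 14)/4 = 41/4
E[X] = (3/4)·83/6 + (1/4)·41/4 = 207/16

207/16 dollars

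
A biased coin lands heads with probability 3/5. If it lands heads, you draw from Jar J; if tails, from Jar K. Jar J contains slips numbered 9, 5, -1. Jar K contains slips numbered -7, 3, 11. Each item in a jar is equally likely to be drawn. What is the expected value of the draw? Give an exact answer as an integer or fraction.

E[X | Jar J] = (9 + 5 − 1)/3 = 13/3
E[X | Jar K] = (-7 + 3 + 11)/3 = 7/3
E[X] = (3/5)·13/3 + (2/5)·7/3 = 53/15

53/15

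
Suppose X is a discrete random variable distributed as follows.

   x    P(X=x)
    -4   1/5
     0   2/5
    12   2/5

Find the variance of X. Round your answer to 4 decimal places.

E[X] = (1/5)·(-4) + (2/5)·0 + (2/5)·12 = 4
E[X²] = (1/5)·16 + (2/5)·0 + (2/5)·144 = 304/5
Var(X) = 304/5 − (4)² = 224/5 ≈ 44.8000

44.8000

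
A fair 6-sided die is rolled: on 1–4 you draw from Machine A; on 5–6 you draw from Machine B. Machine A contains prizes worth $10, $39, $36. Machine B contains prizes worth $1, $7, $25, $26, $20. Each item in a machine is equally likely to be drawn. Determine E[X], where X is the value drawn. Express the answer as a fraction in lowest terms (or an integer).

1087/45 dollars

E[X | Machine A] = (10 + 39 + 36)/3 = 85/3
E[X | Machine B] = (1 + 7 + 25 + 26 + 20)/5 = 79/5
E[X] = (2/3)·85/3 + (1/3)·79/5 = 1087/45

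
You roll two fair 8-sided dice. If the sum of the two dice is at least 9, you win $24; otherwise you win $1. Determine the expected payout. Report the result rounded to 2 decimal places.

E[payout] = (7/16)·1 + (9/16)·24 = 223/16
≈ $13.94

$13.94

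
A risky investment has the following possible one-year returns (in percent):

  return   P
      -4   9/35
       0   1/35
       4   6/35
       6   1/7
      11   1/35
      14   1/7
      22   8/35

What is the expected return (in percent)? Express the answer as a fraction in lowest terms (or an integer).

55/7

E[X] = (9/35)·(-4) + (1/35)·0 + (6/35)·4 + (1/7)·6 + (1/35)·11 + (1/7)·14 + (8/35)·22
     = 55/7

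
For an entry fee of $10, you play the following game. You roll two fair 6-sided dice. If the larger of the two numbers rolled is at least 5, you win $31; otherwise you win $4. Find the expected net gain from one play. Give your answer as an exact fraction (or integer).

E[payout] = (4/9)·4 + (5/9)·31 = 19
Expected profit = 19 − 10 = 9

$9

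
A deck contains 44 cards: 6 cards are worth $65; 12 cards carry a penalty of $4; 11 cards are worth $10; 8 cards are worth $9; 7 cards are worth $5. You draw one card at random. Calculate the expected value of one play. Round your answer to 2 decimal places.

$12.70

E[payout] = (6/44)·65 + (12/44)·(-4) + (11/44)·10 + (8/44)·9 + (7/44)·5 = 559/44
≈ $12.70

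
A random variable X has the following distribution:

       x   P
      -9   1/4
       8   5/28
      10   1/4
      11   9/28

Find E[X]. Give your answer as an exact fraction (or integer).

E[X] = (1/4)·(-9) + (5/28)·8 + (1/4)·10 + (9/28)·11
     = 73/14

73/14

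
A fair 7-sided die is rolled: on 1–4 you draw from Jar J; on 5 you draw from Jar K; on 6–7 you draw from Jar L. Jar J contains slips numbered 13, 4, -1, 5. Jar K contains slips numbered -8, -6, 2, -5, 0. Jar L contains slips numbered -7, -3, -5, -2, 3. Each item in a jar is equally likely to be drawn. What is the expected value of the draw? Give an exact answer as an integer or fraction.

12/7

E[X | Jar J] = (13 + 4 − 1 + 5)/4 = 21/4
E[X | Jar K] = (-8 − 6 + 2 − 5 + 0)/5 = -17/5
E[X | Jar L] = (-7 − 3 − 5 − 2 + 3)/5 = -14/5
E[X] = (4/7)·21/4 + (1/7)·(-17/5) + (2/7)·(-14/5) = 12/7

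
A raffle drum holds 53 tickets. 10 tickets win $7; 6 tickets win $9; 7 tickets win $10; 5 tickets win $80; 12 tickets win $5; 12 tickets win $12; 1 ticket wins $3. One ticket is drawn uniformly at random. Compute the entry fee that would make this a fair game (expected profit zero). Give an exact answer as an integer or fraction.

E[payout] = (10/53)·7 + (6/53)·9 + (7/53)·10 + (5/53)·80 + (12/53)·5 + (12/53)·12 + (1/53)·3 = 801/53
Fair fee = E[payout] = 801/53

801/53 dollars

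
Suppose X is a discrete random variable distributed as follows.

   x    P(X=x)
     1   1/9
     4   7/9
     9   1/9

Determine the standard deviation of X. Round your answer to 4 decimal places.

1.9309

E[X] = 38/9, E[X²] = 194/9
Var(X) = E[X²] − (E[X])² = 194/9 − 1444/81 = 302/81
SD(X) = √(302/81) ≈ 1.9309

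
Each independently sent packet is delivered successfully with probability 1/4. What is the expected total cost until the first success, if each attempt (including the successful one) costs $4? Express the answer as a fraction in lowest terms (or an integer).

E[#attempts] = 1/p = 4; E[cost] = 4·4 = 16.

$16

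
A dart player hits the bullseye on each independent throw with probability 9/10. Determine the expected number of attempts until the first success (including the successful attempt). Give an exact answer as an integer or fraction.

10/9

For a geometric distribution, E[trials] = 1/p = 1/(9/10) = 10/9.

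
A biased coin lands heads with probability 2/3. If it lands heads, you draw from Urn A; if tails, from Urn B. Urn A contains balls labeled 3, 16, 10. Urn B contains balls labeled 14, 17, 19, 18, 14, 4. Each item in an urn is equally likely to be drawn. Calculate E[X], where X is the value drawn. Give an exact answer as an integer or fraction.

101/9

E[X | Urn A] = (3 + 16 + 10)/3 = 29/3
E[X | Urn B] = (14 + 17 + 19 + 18 + 14 + 4)/6 = 43/3
E[X] = (2/3)·29/3 + (1/3)·43/3 = 101/9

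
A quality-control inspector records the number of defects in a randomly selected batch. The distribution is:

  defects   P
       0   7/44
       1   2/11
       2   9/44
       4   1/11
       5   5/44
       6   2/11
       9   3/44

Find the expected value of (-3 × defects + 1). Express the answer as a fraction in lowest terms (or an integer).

-191/22

E[-3x+1] = (7/44)·1 + (2/11)·(-2) + (9/44)·(-5) + (1/11)·(-11) + (5/44)·(-14) + (2/11)·(-17) + (3/44)·(-26)
     = -191/22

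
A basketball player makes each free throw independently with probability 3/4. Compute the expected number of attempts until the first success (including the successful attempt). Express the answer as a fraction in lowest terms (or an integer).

For a geometric distribution, E[trials] = 1/p = 1/(3/4) = 4/3.

4/3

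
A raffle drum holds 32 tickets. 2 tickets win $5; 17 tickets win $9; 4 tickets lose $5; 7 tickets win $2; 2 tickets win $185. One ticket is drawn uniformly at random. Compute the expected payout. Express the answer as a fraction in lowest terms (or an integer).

527/32 dollars

E[payout] = (2/32)·5 + (17/32)·9 + (4/32)·(-5) + (7/32)·2 + (2/32)·185 = 527/32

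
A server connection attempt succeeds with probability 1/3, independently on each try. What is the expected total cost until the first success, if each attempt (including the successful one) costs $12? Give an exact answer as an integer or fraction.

$36

E[#attempts] = 1/p = 3; E[cost] = 12·3 = 36.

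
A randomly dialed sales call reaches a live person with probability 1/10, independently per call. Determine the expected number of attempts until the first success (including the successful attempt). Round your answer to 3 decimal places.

For a geometric distribution, E[trials] = 1/p = 1/(1/10) = 10.
≈ 10.000

10.000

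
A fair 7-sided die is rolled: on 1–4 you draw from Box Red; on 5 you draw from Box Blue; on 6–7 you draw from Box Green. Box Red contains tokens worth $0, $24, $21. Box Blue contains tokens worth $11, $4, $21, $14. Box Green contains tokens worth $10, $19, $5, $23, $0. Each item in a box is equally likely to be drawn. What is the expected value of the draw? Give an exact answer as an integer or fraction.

953/70 dollars

E[X | Box Red] = (0 + 24 + 21)/3 = 15
E[X | Box Blue] = (11 + 4 + 21 + 14)/4 = 25/2
E[X | Box Green] = (10 + 19 + 5 + 23 + 0)/5 = 57/5
E[X] = (4/7)·15 + (1/7)·25/2 + (2/7)·57/5 = 953/70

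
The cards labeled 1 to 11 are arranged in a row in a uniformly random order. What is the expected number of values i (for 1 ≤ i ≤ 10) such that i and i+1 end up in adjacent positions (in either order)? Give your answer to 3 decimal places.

For each i ∈ {1,…,10}, let Xᵢ = 1 if i and i+1 are adjacent. P(Xᵢ=1) = 2·(11−1)!/11! = 2/11.
By linearity, E[ΣXᵢ] = (10)·(2/11) = 20/11.
≈ 1.818

1.818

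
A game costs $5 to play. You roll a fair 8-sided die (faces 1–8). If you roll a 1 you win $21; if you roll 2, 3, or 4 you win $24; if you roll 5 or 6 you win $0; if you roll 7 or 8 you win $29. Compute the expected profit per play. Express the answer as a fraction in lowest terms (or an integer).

E[payout] = (1/4)·0 + (1/8)·21 + (3/8)·24 + (1/4)·29 = 151/8
Expected profit = 151/8 − 5 = 111/8

111/8 dollars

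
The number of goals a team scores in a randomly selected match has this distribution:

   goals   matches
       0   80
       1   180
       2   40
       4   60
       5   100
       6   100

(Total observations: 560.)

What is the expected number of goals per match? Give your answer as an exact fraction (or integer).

Total = 560, so P(goals=0) = 80/560, etc.
E[X] = (1/7)·0 + (9/28)·1 + (1/14)·2 + (3/28)·4 + (5/28)·5 + (5/28)·6
     = 20/7

20/7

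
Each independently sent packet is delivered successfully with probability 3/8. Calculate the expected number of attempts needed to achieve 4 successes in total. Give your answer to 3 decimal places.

10.667

By linearity (sum of 4 independent geometric waits), E[trials] = 4/p = 4/(3/8) = 32/3.
≈ 10.667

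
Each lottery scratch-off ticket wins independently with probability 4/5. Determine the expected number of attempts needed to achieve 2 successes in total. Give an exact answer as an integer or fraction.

By linearity (sum of 2 independent geometric waits), E[trials] = 2/p = 2/(4/5) = 5/2.

5/2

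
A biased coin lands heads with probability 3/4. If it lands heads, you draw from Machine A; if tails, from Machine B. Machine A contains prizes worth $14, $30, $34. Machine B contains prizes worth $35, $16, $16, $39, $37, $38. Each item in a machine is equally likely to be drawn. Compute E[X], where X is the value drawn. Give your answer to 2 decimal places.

$27.04

E[X | Machine A] = (14 + 30 + 34)/3 = 26
E[X | Machine B] = (35 + 16 + 16 + 39 + 37 + 38)/6 = 181/6
E[X] = (3/4)·26 + (1/4)·181/6 = 649/24 ≈ 27.04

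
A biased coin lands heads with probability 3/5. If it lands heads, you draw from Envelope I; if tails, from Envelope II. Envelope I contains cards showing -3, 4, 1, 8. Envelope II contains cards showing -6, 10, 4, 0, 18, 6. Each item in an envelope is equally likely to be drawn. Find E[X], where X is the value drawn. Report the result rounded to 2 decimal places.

E[X | Envelope I] = (-3 + 4 + 1 + 8)/4 = 5/2
E[X | Envelope II] = (-6 + 10 + 4 + 0 + 18 + 6)/6 = 16/3
E[X] = (3/5)·5/2 + (2/5)·16/3 = 109/30 ≈ 3.63

3.63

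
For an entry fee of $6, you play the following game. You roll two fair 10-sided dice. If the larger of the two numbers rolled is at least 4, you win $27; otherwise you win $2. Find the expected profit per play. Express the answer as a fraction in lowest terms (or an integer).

75/4 dollars

E[payout] = (9/100)·2 + (91/100)·27 = 99/4
Expected profit = 99/4 − 6 = 75/4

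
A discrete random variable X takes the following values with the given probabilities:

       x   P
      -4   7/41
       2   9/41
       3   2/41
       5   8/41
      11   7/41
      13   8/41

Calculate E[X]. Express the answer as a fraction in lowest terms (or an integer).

E[X] = (7/41)·(-4) + (9/41)·2 + (2/41)·3 + (8/41)·5 + (7/41)·11 + (8/41)·13
     = 217/41

217/41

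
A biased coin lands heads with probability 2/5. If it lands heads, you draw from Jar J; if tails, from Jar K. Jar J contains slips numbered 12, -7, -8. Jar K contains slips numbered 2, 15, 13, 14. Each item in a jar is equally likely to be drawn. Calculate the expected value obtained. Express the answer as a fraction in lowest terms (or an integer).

31/5

E[X | Jar J] = (12 − 7 − 8)/3 = -1
E[X | Jar K] = (2 + 15 + 13 + 14)/4 = 11
E[X] = (2/5)·(-1) + (3/5)·11 = 31/5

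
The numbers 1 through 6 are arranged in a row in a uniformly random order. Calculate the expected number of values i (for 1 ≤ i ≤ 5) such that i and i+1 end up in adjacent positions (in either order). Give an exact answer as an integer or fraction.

For each i ∈ {1,…,5}, let Xᵢ = 1 if i and i+1 are adjacent. P(Xᵢ=1) = 2·(6−1)!/6! = 2/6.
By linearity, E[ΣXᵢ] = (5)·(2/6) = 5/3.

5/3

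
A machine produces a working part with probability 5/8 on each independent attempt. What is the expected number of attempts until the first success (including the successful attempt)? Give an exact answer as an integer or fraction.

For a geometric distribution, E[trials] = 1/p = 1/(5/8) = 8/5.

8/5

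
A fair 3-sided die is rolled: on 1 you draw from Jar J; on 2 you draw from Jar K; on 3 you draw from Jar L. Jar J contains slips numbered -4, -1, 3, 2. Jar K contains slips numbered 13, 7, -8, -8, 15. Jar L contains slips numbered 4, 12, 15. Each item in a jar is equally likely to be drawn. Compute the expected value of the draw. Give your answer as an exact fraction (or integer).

E[X | Jar J] = (-4 − 1 + 3 + 2)/4 = 0
E[X | Jar K] = (13 + 7 − 8 − 8 + 15)/5 = 19/5
E[X | Jar L] = (4 + 12 + 15)/3 = 31/3
E[X] = (1/3)·0 + (1/3)·19/5 + (1/3)·31/3 = 212/45

212/45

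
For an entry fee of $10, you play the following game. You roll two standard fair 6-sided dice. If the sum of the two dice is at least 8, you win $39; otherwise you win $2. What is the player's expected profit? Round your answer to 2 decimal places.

$7.42

E[payout] = (7/12)·2 + (5/12)·39 = 209/12
Expected profit = 209/12 − 10 = 89/12 ≈ $7.42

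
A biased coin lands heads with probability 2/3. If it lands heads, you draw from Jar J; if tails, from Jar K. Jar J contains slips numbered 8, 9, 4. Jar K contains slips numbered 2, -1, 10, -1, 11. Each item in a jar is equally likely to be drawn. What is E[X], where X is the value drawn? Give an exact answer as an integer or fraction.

E[X | Jar J] = (8 + 9 + 4)/3 = 7
E[X | Jar K] = (2 − 1 + 10 − 1 + 11)/5 = 21/5
E[X] = (2/3)·7 + (1/3)·21/5 = 91/15

91/15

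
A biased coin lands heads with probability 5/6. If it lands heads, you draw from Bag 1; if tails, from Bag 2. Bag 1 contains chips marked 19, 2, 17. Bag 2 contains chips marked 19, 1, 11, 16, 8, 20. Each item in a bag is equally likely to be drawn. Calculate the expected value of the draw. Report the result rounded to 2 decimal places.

E[X | Bag 1] = (19 + 2 + 17)/3 = 38/3
E[X | Bag 2] = (19 + 1 + 11 + 16 + 8 + 20)/6 = 25/2
E[X] = (5/6)·38/3 + (1/6)·25/2 = 455/36 ≈ 12.64

12.64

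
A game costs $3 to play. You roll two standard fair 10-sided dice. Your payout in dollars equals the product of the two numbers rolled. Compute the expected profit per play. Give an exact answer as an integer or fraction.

Distribution of the product of the two numbers rolled: 1 w.p. 1/100, 2 w.p. 1/50, 3 w.p. 1/50, 4 w.p. 3/100, 5 w.p. 1/50, 6 w.p. 1/25, …
E[payout] = (1/100)·1 + (1/50)·2 + (1/50)·3 + (3/100)·4 + (1/50)·5 + (1/25)·6 + (1/50)·7 + (1/25)·8 + (3/100)·9 + (1/25)·10 + (1/25)·12 + (1/50)·14 + (1/50)·15 + (3/100)·16 + (1/25)·18 + (1/25)·20 + (1/50)·21 + (1/25)·24 + (1/100)·25 + (1/50)·27 + (1/50)·28 + (1/25)·30 + (1/50)·32 + (1/50)·35 + (3/100)·36 + (1/25)·40 + (1/50)·42 + (1/50)·45 + (1/50)·48 + (1/100)·49 + (1/50)·50 + (1/50)·54 + (1/50)·56 + (1/50)·60 + (1/50)·63 + (1/100)·64 + (1/50)·70 + (1/50)·72 + (1/50)·80 + (1/100)·81 + (1/50)·90 + (1/100)·100 = 121/4
Expected profit = 121/4 − 3 = 109/4

109/4 dollars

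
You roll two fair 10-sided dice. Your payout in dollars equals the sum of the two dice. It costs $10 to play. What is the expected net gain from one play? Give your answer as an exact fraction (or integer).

$1

Distribution of the sum of the two dice: 2 w.p. 1/100, 3 w.p. 1/50, 4 w.p. 3/100, 5 w.p. 1/25, 6 w.p. 1/20, 7 w.p. 3/50, …
E[payout] = (1/100)·2 + (1/50)·3 + (3/100)·4 + (1/25)·5 + (1/20)·6 + (3/50)·7 + (7/100)·8 + (2/25)·9 + (9/100)·10 + (1/10)·11 + (9/100)·12 + (2/25)·13 + (7/100)·14 + (3/50)·15 + (1/20)·16 + (1/25)·17 + (3/100)·18 + (1/50)·19 + (1/100)·20 = 11
Expected profit = 11 − 10 = 1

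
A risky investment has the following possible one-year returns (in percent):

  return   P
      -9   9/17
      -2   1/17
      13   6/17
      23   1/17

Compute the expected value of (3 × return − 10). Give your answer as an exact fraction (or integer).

E[3x-10] = (9/17)·(-37) + (1/17)·(-16) + (6/17)·29 + (1/17)·59
     = -116/17

-116/17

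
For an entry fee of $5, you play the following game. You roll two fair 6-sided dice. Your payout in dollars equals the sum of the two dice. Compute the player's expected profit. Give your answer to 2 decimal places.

$2.00

Distribution of the sum of the two dice: 2 w.p. 1/36, 3 w.p. 1/18, 4 w.p. 1/12, 5 w.p. 1/9, 6 w.p. 5/36, 7 w.p. 1/6, …
E[payout] = (1/36)·2 + (1/18)·3 + (1/12)·4 + (1/9)·5 + (5/36)·6 + (1/6)·7 + (5/36)·8 + (1/9)·9 + (1/12)·10 + (1/18)·11 + (1/36)·12 = 7
Expected profit = 7 − 5 = 2 ≈ $2.00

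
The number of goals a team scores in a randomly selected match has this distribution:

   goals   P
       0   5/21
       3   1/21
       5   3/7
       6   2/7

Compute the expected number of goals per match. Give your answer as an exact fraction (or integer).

4

E[X] = (5/21)·0 + (1/21)·3 + (3/7)·5 + (2/7)·6
     = 4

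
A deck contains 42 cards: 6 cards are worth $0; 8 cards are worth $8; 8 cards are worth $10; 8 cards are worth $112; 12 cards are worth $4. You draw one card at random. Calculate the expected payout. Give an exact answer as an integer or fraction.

544/21 dollars

E[payout] = (6/42)·0 + (8/42)·8 + (8/42)·10 + (8/42)·112 + (12/42)·4 = 544/21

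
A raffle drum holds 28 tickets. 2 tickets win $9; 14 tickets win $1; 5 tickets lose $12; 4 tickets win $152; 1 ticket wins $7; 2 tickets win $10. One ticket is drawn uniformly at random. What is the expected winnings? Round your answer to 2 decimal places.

E[payout] = (2/28)·9 + (14/28)·1 + (5/28)·(-12) + (4/28)·152 + (1/28)·7 + (2/28)·10 = 607/28
≈ $21.68

$21.68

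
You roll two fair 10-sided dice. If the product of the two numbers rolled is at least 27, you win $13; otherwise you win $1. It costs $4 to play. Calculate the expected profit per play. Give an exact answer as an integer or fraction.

E[payout] = (53/100)·1 + (47/100)·13 = 166/25
Expected profit = 166/25 − 4 = 66/25

66/25 dollars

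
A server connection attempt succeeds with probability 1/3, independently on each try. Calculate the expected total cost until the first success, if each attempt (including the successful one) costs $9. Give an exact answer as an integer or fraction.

E[#attempts] = 1/p = 3; E[cost] = 9·3 = 27.

$27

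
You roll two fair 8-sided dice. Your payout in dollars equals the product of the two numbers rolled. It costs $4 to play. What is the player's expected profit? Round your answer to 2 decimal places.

Distribution of the product of the two numbers rolled: 1 w.p. 1/64, 2 w.p. 1/32, 3 w.p. 1/32, 4 w.p. 3/64, 5 w.p. 1/32, 6 w.p. 1/16, …
E[payout] = (1/64)·1 + (1/32)·2 + (1/32)·3 + (3/64)·4 + (1/32)·5 + (1/16)·6 + (1/32)·7 + (1/16)·8 + (1/64)·9 + (1/32)·10 + (1/16)·12 + (1/32)·14 + (1/32)·15 + (3/64)·16 + (1/32)·18 + (1/32)·20 + (1/32)·21 + (1/16)·24 + (1/64)·25 + (1/32)·28 + (1/32)·30 + (1/32)·32 + (1/32)·35 + (1/64)·36 + (1/32)·40 + (1/32)·42 + (1/32)·48 + (1/64)·49 + (1/32)·56 + (1/64)·64 = 81/4
Expected profit = 81/4 − 4 = 65/4 ≈ $16.25

$16.25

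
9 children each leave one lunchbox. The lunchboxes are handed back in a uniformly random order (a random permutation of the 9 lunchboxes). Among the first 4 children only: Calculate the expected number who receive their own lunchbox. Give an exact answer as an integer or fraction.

4/9

Let Xᵢ = 1 if person i gets their own lunchbox. For each i, P(Xᵢ=1) = 1/9.
By linearity of expectation, E[X₁+…+X_4] = 4·(1/9) = 4/9.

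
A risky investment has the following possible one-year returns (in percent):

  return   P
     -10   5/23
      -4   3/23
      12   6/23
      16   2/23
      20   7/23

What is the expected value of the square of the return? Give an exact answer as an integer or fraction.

4724/23

E[X²] = (5/23)·100 + (3/23)·16 + (6/23)·144 + (2/23)·256 + (7/23)·400
     = 4724/23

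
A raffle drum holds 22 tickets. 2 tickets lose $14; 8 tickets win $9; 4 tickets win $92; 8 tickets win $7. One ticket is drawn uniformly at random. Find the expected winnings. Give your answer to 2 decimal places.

E[payout] = (2/22)·(-14) + (8/22)·9 + (4/22)·92 + (8/22)·7 = 234/11
≈ $21.27

$21.27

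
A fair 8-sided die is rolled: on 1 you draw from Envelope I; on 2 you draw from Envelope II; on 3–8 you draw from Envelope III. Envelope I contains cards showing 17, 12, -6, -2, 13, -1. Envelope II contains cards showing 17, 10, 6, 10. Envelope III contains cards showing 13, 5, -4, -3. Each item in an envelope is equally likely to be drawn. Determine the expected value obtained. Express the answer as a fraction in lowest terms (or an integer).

E[X | Envelope I] = (17 + 12 − 6 − 2 + 13 − 1)/6 = 11/2
E[X | Envelope II] = (17 + 10 + 6 + 10)/4 = 43/4
E[X | Envelope III] = (13 + 5 − 4 − 3)/4 = 11/4
E[X] = (1/8)·11/2 + (1/8)·43/4 + (3/4)·11/4 = 131/32

131/32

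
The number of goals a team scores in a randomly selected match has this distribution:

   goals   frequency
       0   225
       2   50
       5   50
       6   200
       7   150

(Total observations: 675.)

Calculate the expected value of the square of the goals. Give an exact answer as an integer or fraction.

Total = 675, so P(goals=0) = 225/675, etc.
E[X²] = (1/3)·0 + (2/27)·4 + (2/27)·25 + (8/27)·36 + (2/9)·49
     = 640/27

640/27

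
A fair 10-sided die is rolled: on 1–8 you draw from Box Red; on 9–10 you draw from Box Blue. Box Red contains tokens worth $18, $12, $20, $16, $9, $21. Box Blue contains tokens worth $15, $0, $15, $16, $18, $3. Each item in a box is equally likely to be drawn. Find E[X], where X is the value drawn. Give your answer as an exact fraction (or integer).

451/30 dollars

E[X | Box Red] = (18 + 12 + 20 + 16 + 9 + 21)/6 = 16
E[X | Box Blue] = (15 + 0 + 15 + 16 + 18 + 3)/6 = 67/6
E[X] = (4/5)·16 + (1/5)·67/6 = 451/30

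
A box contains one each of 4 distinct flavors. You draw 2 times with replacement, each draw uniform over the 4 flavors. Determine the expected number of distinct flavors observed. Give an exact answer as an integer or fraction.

7/4

Let Xⱼ=1 if type j appears at least once. P(Xⱼ=1) = 1 − ((4−1)/4)^2 = 7/16.
E[#distinct] = 4·7/16 = 7/4.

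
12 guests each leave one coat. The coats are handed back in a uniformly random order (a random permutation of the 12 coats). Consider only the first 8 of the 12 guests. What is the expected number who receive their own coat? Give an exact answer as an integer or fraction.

2/3

Let Xᵢ = 1 if person i gets their own coat. For each i, P(Xᵢ=1) = 1/12.
By linearity of expectation, E[X₁+…+X_8] = 8·(1/12) = 2/3.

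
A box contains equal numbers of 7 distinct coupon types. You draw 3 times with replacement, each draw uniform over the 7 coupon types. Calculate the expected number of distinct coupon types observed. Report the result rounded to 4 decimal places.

2.5918

Let Xⱼ=1 if type j appears at least once. P(Xⱼ=1) = 1 − ((7−1)/7)^3 = 127/343.
E[#distinct] = 7·127/343 = 127/49.
≈ 2.5918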